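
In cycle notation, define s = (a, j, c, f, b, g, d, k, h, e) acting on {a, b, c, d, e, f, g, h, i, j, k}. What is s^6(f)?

f lies in the 10-cycle (a, j, c, f, b, g, d, k, h, e).
Stepping 6 places around the cycle: f → b → g → d → k → h → e.

e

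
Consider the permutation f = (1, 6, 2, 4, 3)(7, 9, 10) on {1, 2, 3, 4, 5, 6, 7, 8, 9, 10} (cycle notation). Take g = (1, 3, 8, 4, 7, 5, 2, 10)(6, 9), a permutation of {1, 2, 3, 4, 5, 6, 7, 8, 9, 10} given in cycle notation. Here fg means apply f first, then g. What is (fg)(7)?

6

(fg)(7) = g(f(7)). f(7) = 9, then g(9) = 6. So (fg)(7) = 6.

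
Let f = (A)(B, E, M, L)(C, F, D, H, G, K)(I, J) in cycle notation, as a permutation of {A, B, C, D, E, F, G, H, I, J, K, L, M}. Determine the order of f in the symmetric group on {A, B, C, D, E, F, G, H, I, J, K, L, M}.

The disjoint cycles have lengths 6, 4, 2, 1.
The order is lcm(6, 4, 2) = 12.

12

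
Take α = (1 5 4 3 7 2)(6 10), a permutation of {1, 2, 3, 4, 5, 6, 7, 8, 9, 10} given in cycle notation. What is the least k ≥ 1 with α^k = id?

6

The cycle type of α is (6, 2, 1, 1).
The order is lcm(6, 2) = 6.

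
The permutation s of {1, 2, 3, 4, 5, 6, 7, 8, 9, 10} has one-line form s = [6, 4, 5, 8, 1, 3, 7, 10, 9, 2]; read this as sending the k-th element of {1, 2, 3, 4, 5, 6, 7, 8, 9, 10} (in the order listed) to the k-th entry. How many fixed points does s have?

2

The fixed points (elements with s(x) = x) are {7, 9}, so there are 2.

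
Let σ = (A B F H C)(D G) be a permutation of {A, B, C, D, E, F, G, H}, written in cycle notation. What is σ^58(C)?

C lies in the 5-cycle (A B F H C).
Powers repeat with period 5 on this cycle, and 58 mod 5 = 3, so σ^58(C) = σ^3(C).
Stepping 3 places around the cycle: C → A → B → F.

F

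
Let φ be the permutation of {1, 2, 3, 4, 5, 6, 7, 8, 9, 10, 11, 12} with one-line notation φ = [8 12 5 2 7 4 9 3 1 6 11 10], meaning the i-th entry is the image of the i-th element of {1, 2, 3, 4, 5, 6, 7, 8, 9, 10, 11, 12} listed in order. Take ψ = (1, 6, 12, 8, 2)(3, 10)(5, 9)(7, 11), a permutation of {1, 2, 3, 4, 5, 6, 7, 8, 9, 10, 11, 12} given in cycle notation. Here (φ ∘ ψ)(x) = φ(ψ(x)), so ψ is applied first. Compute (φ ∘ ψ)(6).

10

(φ ∘ ψ)(6) = φ(ψ(6)). ψ(6) = 12, then φ(12) = 10. So (φ ∘ ψ)(6) = 10.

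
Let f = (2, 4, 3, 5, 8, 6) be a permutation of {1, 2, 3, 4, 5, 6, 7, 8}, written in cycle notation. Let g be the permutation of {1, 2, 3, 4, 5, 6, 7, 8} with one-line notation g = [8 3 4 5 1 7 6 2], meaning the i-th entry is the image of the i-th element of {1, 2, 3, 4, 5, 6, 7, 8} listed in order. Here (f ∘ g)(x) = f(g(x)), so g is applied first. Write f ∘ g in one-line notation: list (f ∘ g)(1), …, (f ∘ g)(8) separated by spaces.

(f ∘ g)(x) = f(g(x)). Computing each image: f(g(1)) = f(8) = 6, f(g(2)) = f(3) = 5, f(g(3)) = f(4) = 3, f(g(4)) = f(5) = 8, f(g(5)) = f(1) = 1, f(g(6)) = f(7) = 7, f(g(7)) = f(6) = 2, f(g(8)) = f(2) = 4.
Hence f ∘ g = [6 5 3 8 1 7 2 4].

6 5 3 8 1 7 2 4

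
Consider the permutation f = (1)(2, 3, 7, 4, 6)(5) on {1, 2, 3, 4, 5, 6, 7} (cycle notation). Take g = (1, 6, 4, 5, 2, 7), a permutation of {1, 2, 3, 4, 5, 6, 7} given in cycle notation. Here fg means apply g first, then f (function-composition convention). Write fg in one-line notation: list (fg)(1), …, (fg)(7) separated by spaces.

Chase each element through g then f: 1 → 6 → 2; 2 → 7 → 4; 3 → 3 → 7; 4 → 5 → 5; 5 → 2 → 3; 6 → 4 → 6; 7 → 1 → 1.
So fg in one-line form is 2 4 7 5 3 6 1.

2 4 7 5 3 6 1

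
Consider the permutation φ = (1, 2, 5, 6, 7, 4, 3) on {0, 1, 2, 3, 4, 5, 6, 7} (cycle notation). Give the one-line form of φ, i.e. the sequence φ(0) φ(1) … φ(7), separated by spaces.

Each element maps to the next entry in its cycle (wrapping to the front): 0↦0, 1↦2, 2↦5, 3↦1, 4↦3, 5↦6, 6↦7, 7↦4.
Listing these in domain order gives 0 2 5 1 3 6 7 4.

0 2 5 1 3 6 7 4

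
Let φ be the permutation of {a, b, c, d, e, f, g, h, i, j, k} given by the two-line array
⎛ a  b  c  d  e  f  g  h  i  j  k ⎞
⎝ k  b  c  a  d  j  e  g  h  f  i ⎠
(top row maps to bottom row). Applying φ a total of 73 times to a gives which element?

Tracing a → k → … returns to a after 7 steps, so a lies in a 7-cycle (a k i h g e d).
On a 7-cycle, φ^7 is the identity, so φ^73 = φ^3 there (73 ≡ 3 mod 7).
Advancing 3 steps from a: a → k → i → h.

h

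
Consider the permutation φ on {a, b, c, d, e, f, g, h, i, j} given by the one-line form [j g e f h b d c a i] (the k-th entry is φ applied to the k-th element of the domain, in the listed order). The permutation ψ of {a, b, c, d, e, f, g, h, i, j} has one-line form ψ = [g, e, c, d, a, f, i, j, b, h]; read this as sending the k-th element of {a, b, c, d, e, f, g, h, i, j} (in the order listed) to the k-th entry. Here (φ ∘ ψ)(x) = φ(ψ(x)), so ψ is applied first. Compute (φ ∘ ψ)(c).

First apply ψ: ψ(c) = c, then φ(c) = e. Thus (φ ∘ ψ)(c) = e.

e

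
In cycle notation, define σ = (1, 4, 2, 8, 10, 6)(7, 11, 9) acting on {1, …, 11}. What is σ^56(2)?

2 lies in the 6-cycle (1, 4, 2, 8, 10, 6).
Since the cycle has length 6, σ^56 acts on it the same as σ^2 (56 mod 6 = 2).
Stepping 2 places around the cycle: 2 → 8 → 10.

10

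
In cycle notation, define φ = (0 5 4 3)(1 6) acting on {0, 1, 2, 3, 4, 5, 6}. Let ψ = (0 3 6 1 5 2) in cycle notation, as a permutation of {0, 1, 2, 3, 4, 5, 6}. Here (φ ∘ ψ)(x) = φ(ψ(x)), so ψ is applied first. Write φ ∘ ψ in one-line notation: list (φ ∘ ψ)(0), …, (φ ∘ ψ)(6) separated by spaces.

(φ ∘ ψ)(x) = φ(ψ(x)). Computing each image: φ(ψ(0)) = φ(3) = 0, φ(ψ(1)) = φ(5) = 4, φ(ψ(2)) = φ(0) = 5, φ(ψ(3)) = φ(6) = 1, φ(ψ(4)) = φ(4) = 3, φ(ψ(5)) = φ(2) = 2, φ(ψ(6)) = φ(1) = 6.
Hence φ ∘ ψ = [0 4 5 1 3 2 6].

0 4 5 1 3 2 6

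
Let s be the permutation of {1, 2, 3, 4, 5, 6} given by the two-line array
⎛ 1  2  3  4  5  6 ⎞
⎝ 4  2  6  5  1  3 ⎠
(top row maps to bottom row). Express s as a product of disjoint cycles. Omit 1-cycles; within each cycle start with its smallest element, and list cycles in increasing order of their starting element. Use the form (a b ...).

(1 4 5)(3 6)

Iterating s from 1 gives 1 → 4 → 5 → 1; that is the 3-cycle (1 4 5).
Repeating from the next unused element and collecting all non-trivial cycles gives (1 4 5)(3 6).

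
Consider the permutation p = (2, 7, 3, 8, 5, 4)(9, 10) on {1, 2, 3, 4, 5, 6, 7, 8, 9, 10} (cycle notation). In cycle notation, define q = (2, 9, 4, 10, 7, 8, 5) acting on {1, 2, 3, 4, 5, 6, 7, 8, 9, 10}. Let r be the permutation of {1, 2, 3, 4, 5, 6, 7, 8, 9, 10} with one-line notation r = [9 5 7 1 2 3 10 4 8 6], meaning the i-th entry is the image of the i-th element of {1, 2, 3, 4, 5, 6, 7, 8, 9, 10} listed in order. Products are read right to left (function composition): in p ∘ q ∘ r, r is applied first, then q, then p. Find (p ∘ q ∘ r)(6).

Apply the permutations in order: r(6) = 3, then q(3) = 3, then p(3) = 8. So (p ∘ q ∘ r)(6) = 8.

8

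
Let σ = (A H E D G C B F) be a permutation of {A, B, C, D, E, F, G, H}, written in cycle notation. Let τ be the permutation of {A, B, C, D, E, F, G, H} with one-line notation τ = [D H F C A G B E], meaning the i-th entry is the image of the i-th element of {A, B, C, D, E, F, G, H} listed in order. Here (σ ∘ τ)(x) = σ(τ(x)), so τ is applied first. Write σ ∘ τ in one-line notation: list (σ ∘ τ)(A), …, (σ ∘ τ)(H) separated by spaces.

(σ ∘ τ)(x) = σ(τ(x)). Computing each image: σ(τ(A)) = σ(D) = G, σ(τ(B)) = σ(H) = E, σ(τ(C)) = σ(F) = A, σ(τ(D)) = σ(C) = B, σ(τ(E)) = σ(A) = H, σ(τ(F)) = σ(G) = C, σ(τ(G)) = σ(B) = F, σ(τ(H)) = σ(E) = D.
Hence σ ∘ τ = [G E A B H C F D].

G E A B H C F D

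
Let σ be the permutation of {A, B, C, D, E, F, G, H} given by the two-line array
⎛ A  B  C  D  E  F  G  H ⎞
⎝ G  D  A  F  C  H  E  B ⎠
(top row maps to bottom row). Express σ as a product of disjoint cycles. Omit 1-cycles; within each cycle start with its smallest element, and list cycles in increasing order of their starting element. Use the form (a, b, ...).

From A: A → G → E → C → A, closing the cycle (A, G, E, C).
Repeating from the next unused element and collecting all non-trivial cycles gives (A, G, E, C)(B, D, F, H).

(A, G, E, C)(B, D, F, H)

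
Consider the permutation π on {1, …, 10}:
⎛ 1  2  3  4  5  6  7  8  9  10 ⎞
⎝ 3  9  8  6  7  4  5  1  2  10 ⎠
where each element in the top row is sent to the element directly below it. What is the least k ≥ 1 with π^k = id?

6

The disjoint-cycle form of π has cycle lengths 3, 2, 2, 2, 1.
The order of π is the least common multiple of its cycle lengths: lcm(3, 2, 2, 2) = 6.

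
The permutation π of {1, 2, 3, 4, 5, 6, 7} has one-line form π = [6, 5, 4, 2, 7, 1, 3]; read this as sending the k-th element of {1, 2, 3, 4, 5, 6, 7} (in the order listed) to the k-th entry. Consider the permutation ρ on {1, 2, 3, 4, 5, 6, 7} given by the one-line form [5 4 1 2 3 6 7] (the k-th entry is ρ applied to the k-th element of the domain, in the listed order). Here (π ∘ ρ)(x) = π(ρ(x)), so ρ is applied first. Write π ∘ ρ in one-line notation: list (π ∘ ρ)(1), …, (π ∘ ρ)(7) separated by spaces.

(π ∘ ρ)(x) = π(ρ(x)). Computing each image: π(ρ(1)) = π(5) = 7, π(ρ(2)) = π(4) = 2, π(ρ(3)) = π(1) = 6, π(ρ(4)) = π(2) = 5, π(ρ(5)) = π(3) = 4, π(ρ(6)) = π(6) = 1, π(ρ(7)) = π(7) = 3.
Hence π ∘ ρ = [7 2 6 5 4 1 3].

7 2 6 5 4 1 3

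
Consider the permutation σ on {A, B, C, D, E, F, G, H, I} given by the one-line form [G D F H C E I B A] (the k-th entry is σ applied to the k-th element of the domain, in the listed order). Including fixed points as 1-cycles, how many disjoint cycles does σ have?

The cycle decomposition is (A G I)(B D H)(C F E), which has 3 cycles (counting 1-cycles).

3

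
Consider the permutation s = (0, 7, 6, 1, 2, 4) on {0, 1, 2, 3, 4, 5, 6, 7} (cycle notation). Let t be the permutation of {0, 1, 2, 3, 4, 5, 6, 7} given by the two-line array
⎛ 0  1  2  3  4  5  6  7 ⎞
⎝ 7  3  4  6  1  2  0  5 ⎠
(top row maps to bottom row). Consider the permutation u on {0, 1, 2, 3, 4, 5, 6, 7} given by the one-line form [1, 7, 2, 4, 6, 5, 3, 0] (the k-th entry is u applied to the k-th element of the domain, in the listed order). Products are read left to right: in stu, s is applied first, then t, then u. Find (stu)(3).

(stu)(3) = u(t(s(3))). s(3) = 3, then t(3) = 6, then u(6) = 3, so the result is 3.

3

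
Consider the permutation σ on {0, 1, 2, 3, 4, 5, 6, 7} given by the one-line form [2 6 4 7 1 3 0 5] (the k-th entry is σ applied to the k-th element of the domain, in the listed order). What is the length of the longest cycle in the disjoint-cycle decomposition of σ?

Decomposing into disjoint cycles gives (0, 2, 4, 1, 6)(3, 7, 5); the longest has length 5.

5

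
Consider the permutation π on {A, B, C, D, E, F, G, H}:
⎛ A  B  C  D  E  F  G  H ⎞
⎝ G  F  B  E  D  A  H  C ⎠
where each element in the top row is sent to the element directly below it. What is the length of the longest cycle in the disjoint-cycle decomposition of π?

6

Decomposing into disjoint cycles gives (A G H C B F)(D E); the longest has length 6.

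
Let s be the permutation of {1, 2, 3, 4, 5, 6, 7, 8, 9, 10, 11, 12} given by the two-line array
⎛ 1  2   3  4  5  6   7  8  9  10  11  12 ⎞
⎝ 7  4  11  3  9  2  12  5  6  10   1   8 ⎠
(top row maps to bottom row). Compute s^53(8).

Tracing 8 → 5 → … returns to 8 after 11 steps, so 8 lies in an 11-cycle (1 7 12 8 5 9 6 2 4 3 11).
On an 11-cycle, s^11 is the identity, so s^53 = s^9 there (53 ≡ 9 mod 11).
Advancing 9 steps from 8: 8 → 5 → 9 → 6 → 2 → 4 → 3 → 11 → 1 → 7.

7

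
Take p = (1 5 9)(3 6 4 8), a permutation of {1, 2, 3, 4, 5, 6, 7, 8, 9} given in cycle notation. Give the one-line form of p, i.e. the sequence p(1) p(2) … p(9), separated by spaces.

Reading each image from the cycles: 1↦5, 2↦2, 3↦6, 4↦8, 5↦9, 6↦4, 7↦7, 8↦3, 9↦1.
Listing these in domain order gives 5 2 6 8 9 4 7 3 1.

5 2 6 8 9 4 7 3 1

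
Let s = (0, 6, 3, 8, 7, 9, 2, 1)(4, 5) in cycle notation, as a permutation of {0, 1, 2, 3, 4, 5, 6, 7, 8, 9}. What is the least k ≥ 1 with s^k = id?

The cycle type of s is (8, 2).
The order of s is the least common multiple of its cycle lengths: lcm(8, 2) = 8.

8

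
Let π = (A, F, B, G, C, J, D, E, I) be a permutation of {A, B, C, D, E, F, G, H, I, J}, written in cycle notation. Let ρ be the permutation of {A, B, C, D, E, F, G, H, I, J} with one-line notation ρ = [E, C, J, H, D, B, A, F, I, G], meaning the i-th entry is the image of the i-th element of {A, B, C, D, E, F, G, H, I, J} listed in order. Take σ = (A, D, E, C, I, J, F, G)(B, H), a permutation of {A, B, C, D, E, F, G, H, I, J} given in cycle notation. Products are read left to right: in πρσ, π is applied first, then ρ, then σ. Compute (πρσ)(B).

D

Apply the permutations in order: π(B) = G, then ρ(G) = A, then σ(A) = D. So (πρσ)(B) = D.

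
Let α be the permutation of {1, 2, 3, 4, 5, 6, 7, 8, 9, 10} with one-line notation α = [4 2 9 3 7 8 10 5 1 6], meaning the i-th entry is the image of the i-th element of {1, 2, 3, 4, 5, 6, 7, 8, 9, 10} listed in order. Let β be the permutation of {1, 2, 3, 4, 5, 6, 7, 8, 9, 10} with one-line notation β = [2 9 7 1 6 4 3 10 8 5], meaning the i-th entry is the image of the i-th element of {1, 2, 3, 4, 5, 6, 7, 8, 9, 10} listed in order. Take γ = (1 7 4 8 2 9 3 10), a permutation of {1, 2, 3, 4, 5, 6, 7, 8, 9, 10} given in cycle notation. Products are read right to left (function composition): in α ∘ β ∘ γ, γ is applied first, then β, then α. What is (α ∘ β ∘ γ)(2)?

5

Apply the permutations in order: γ(2) = 9, then β(9) = 8, then α(8) = 5. So (α ∘ β ∘ γ)(2) = 5.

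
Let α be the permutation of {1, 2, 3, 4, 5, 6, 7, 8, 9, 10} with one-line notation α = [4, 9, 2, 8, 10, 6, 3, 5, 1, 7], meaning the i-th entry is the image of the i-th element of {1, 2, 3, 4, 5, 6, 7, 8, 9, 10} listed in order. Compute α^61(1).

Tracing 1 → 4 → … returns to 1 after 9 steps, so 1 lies in a 9-cycle (1 4 8 5 10 7 3 2 9).
On a 9-cycle, α^9 is the identity, so α^61 = α^7 there (61 ≡ 7 mod 9).
Advancing 7 steps from 1: 1 → 4 → 8 → 5 → 10 → 7 → 3 → 2.

2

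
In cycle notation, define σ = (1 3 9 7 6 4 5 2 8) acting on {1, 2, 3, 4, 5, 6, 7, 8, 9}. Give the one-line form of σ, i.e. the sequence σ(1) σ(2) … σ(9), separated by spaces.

Reading each image from the cycles: 1↦3, 2↦8, 3↦9, 4↦5, 5↦2, 6↦4, 7↦6, 8↦1, 9↦7.
So the one-line form is 3 8 9 5 2 4 6 1 7.

3 8 9 5 2 4 6 1 7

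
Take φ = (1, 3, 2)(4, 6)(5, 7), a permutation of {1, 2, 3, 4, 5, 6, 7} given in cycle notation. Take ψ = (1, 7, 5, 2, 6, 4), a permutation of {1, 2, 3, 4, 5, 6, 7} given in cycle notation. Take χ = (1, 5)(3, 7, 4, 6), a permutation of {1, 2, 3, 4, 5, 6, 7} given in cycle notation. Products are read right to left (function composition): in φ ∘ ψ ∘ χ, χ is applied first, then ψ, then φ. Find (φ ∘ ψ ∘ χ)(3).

(φ ∘ ψ ∘ χ)(3) = φ(ψ(χ(3))). χ(3) = 7, then ψ(7) = 5, then φ(5) = 7, so the result is 7.

7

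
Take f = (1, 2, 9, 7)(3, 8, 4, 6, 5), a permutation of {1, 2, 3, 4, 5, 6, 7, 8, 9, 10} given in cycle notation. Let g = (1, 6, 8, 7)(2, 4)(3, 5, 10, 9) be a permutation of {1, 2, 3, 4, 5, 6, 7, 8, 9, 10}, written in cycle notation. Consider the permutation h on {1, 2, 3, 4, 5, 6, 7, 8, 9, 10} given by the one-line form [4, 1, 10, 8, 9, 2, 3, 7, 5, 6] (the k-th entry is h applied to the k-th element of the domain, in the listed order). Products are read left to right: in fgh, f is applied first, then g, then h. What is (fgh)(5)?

Chase 5: f(5) = 3; g(3) = 5; h(5) = 9. Hence (fgh)(5) = 9.

9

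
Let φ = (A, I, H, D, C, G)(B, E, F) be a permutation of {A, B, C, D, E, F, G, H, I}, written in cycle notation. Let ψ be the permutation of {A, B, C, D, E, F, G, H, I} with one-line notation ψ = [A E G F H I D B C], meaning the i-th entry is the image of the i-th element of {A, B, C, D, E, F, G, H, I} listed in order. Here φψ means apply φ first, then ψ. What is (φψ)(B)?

φ(B) = E, then ψ(E) = H; composing gives (φψ)(B) = H.

H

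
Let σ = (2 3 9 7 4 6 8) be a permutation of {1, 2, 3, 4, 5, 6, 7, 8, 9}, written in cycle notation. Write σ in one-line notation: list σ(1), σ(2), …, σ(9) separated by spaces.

1 3 9 6 5 8 4 2 7

Each element maps to the next entry in its cycle (wrapping to the front): 1→1, 2→3, 3→9, 4→6, 5→5, 6→8, 7→4, 8→2, 9→7.
So the one-line form is 1 3 9 6 5 8 4 2 7.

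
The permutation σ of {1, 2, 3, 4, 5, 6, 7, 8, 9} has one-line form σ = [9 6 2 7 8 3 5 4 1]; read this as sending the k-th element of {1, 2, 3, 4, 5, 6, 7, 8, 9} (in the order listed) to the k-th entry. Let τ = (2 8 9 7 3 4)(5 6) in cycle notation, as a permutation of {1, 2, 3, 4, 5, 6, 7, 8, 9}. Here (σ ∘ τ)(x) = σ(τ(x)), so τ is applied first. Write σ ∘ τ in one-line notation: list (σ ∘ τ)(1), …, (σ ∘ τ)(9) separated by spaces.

Chase each element through τ then σ: 1 → 1 → 9; 2 → 8 → 4; 3 → 4 → 7; 4 → 2 → 6; 5 → 6 → 3; 6 → 5 → 8; 7 → 3 → 2; 8 → 9 → 1; 9 → 7 → 5.
Collecting the images, σ ∘ τ = [9 4 7 6 3 8 2 1 5].

9 4 7 6 3 8 2 1 5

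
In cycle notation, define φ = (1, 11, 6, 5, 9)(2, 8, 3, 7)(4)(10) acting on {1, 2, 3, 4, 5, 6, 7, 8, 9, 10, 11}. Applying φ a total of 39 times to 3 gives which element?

3 lies in the 4-cycle (2, 8, 3, 7).
Powers repeat with period 4 on this cycle, and 39 mod 4 = 3, so φ^39(3) = φ^3(3).
Advancing 3 steps from 3: 3 → 7 → 2 → 8.

8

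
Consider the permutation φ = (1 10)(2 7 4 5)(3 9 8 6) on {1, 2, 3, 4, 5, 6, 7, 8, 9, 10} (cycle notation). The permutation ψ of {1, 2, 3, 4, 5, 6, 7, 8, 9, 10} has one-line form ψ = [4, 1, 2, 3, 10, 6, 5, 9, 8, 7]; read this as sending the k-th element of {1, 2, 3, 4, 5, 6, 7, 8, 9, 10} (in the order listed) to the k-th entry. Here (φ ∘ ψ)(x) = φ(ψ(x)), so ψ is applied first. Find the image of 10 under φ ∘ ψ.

4

(φ ∘ ψ)(10) = φ(ψ(10)). ψ(10) = 7, then φ(7) = 4. So (φ ∘ ψ)(10) = 4.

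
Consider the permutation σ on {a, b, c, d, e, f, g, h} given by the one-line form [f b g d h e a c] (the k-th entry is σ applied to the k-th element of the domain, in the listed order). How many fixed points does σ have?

The fixed points (elements with σ(x) = x) are {b, d}, so there are 2.

2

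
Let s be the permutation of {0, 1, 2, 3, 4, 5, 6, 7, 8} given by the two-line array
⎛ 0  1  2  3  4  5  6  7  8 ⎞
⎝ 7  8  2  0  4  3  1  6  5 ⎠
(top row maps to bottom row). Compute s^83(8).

Tracing 8 → 5 → … returns to 8 after 7 steps, so 8 lies in a 7-cycle (0 7 6 1 8 5 3).
Powers repeat with period 7 on this cycle, and 83 mod 7 = 6, so s^83(8) = s^6(8).
Advancing 6 steps from 8: 8 → 5 → 3 → 0 → 7 → 6 → 1.

1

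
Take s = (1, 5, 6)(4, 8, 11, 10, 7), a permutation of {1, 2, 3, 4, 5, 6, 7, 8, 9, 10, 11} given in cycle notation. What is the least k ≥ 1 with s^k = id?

15

The disjoint cycles have lengths 5, 3, 1, 1, 1.
The order of s is the least common multiple of its cycle lengths: lcm(5, 3) = 15.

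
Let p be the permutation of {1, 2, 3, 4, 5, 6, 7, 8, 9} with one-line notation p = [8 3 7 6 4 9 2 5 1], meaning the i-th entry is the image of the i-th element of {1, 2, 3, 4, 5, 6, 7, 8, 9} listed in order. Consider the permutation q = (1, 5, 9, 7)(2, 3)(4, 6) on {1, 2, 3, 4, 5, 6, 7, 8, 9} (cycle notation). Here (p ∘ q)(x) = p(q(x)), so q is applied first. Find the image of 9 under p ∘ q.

2

First apply q: q(9) = 7, then p(7) = 2. Thus (p ∘ q)(9) = 2.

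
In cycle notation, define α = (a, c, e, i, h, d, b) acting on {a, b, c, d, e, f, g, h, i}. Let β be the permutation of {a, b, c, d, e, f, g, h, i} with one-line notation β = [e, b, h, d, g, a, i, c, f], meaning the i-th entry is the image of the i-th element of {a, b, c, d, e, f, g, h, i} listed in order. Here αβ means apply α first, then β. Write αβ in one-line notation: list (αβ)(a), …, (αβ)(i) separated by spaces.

h e g b f a i d c

(αβ)(x) = β(α(x)). Computing each image: β(α(a)) = β(c) = h, β(α(b)) = β(a) = e, β(α(c)) = β(e) = g, β(α(d)) = β(b) = b, β(α(e)) = β(i) = f, β(α(f)) = β(f) = a, β(α(g)) = β(g) = i, β(α(h)) = β(d) = d, β(α(i)) = β(h) = c.
Hence αβ = [h e g b f a i d c].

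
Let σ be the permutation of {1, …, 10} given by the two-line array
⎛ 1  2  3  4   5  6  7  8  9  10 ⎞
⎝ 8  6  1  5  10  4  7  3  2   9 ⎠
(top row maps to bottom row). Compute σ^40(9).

Tracing 9 → 2 → … returns to 9 after 6 steps, so 9 lies in a 6-cycle (2, 6, 4, 5, 10, 9).
Since the cycle has length 6, σ^40 acts on it the same as σ^4 (40 mod 6 = 4).
Stepping 4 places around the cycle: 9 → 2 → 6 → 4 → 5.

5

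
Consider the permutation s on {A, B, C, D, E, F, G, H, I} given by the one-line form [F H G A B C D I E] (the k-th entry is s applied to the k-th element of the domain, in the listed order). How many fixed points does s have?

No element satisfies s(x) = x, so there are 0 fixed points.

0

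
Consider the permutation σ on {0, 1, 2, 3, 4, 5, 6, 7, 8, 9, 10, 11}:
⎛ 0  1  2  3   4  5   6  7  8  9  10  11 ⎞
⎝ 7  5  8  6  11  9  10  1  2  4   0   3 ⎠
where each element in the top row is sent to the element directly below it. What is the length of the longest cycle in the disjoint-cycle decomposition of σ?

10

Decomposing into disjoint cycles gives (0, 7, 1, 5, 9, 4, 11, 3, 6, 10)(2, 8); the longest has length 10.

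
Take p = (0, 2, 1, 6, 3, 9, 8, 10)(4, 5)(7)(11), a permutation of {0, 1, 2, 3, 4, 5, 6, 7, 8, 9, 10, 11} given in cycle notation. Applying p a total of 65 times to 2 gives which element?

1

2 lies in the 8-cycle (0, 2, 1, 6, 3, 9, 8, 10).
On an 8-cycle, p^8 is the identity, so p^65 = p^1 there (65 ≡ 1 mod 8).
Advancing 1 step from 2: 2 → 1.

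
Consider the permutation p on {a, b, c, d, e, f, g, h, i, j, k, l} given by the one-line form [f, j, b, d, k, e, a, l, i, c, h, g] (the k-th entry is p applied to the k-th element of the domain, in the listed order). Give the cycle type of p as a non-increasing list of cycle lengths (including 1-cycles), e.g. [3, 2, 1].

[7, 3, 1, 1]

The disjoint cycles are (a f e k h l g)(b j c)(d)(i), with lengths 7, 3, 1, 1 in non-increasing order.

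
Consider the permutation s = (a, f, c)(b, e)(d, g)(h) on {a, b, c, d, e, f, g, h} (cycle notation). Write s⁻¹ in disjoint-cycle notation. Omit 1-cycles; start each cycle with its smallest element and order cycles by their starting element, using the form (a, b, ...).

Inverting a permutation written in cycle notation just reverses the order within every cycle.
Reversing each cycle of s and rotating so the smallest element leads gives (a, c, f)(b, e)(d, g).

(a, c, f)(b, e)(d, g)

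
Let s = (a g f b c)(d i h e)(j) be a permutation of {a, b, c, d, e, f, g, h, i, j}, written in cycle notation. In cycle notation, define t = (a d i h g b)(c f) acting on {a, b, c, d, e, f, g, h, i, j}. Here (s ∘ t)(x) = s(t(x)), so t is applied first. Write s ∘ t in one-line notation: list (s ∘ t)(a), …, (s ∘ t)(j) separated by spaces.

Chase each element through t then s: a → d → i; b → a → g; c → f → b; d → i → h; e → e → d; f → c → a; g → b → c; h → g → f; i → h → e; j → j → j.
Collecting the images, s ∘ t = [i g b h d a c f e j].

i g b h d a c f e j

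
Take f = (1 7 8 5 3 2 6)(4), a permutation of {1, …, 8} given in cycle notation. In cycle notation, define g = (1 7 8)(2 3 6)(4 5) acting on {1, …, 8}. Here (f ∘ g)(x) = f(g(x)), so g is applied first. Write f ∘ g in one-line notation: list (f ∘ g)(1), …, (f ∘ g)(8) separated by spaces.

Chase each element through g then f: 1 → 7 → 8; 2 → 3 → 2; 3 → 6 → 1; 4 → 5 → 3; 5 → 4 → 4; 6 → 2 → 6; 7 → 8 → 5; 8 → 1 → 7.
Collecting the images, f ∘ g = [8 2 1 3 4 6 5 7].

8 2 1 3 4 6 5 7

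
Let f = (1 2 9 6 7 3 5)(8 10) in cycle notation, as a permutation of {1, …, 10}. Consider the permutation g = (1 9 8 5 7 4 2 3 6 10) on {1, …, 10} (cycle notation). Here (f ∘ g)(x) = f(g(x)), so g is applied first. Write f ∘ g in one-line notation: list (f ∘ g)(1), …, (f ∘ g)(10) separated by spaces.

6 5 7 9 3 8 4 1 10 2

(f ∘ g)(x) = f(g(x)). Computing each image: f(g(1)) = f(9) = 6, f(g(2)) = f(3) = 5, f(g(3)) = f(6) = 7, f(g(4)) = f(2) = 9, f(g(5)) = f(7) = 3, f(g(6)) = f(10) = 8, f(g(7)) = f(4) = 4, f(g(8)) = f(5) = 1, f(g(9)) = f(8) = 10, f(g(10)) = f(1) = 2.
Hence f ∘ g = [6 5 7 9 3 8 4 1 10 2].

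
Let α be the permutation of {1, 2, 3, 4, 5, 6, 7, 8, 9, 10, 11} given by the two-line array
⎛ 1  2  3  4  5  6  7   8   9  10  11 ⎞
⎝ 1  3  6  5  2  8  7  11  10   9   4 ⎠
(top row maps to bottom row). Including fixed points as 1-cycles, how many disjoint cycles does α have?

The cycle decomposition is (1)(2 3 6 8 11 4 5)(7)(9 10), which has 4 cycles (counting 1-cycles).

4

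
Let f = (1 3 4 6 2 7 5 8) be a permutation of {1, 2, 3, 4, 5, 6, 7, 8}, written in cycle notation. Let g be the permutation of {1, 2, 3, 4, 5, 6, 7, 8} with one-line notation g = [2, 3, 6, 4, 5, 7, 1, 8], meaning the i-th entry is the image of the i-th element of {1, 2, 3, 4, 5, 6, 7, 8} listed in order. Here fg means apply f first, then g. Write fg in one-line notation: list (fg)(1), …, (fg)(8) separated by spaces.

(fg)(x) = g(f(x)). Computing each image: g(f(1)) = g(3) = 6, g(f(2)) = g(7) = 1, g(f(3)) = g(4) = 4, g(f(4)) = g(6) = 7, g(f(5)) = g(8) = 8, g(f(6)) = g(2) = 3, g(f(7)) = g(5) = 5, g(f(8)) = g(1) = 2.
Hence fg = [6 1 4 7 8 3 5 2].

6 1 4 7 8 3 5 2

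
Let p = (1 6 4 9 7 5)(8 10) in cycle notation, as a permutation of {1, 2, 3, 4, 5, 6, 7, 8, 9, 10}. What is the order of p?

6

The disjoint cycles have lengths 6, 2, 1, 1.
The order of p is the least common multiple of its cycle lengths: lcm(6, 2) = 6.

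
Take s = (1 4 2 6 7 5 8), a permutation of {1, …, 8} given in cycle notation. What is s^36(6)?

6 lies in the 7-cycle (1 4 2 6 7 5 8).
Powers repeat with period 7 on this cycle, and 36 mod 7 = 1, so s^36(6) = s^1(6).
Stepping 1 place around the cycle: 6 → 7.

7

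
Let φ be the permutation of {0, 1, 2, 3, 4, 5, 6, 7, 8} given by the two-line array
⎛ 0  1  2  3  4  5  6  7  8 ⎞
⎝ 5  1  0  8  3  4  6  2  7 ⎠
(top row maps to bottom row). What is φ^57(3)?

Tracing 3 → 8 → … returns to 3 after 7 steps, so 3 lies in a 7-cycle (0 5 4 3 8 7 2).
Since the cycle has length 7, φ^57 acts on it the same as φ^1 (57 mod 7 = 1).
Advancing 1 step from 3: 3 → 8.

8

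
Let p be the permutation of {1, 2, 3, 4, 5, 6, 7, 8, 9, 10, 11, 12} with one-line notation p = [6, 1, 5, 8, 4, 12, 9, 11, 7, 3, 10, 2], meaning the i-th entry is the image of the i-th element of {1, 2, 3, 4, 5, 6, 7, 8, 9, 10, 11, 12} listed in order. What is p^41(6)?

Tracing 6 → 12 → … returns to 6 after 4 steps, so 6 lies in a 4-cycle (1 6 12 2).
Powers repeat with period 4 on this cycle, and 41 mod 4 = 1, so p^41(6) = p^1(6).
Advancing 1 step from 6: 6 → 12.

12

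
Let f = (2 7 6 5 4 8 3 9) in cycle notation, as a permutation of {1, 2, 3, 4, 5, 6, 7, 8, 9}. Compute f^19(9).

6

9 lies in the 8-cycle (2 7 6 5 4 8 3 9).
Since the cycle has length 8, f^19 acts on it the same as f^3 (19 mod 8 = 3).
Stepping 3 places around the cycle: 9 → 2 → 7 → 6.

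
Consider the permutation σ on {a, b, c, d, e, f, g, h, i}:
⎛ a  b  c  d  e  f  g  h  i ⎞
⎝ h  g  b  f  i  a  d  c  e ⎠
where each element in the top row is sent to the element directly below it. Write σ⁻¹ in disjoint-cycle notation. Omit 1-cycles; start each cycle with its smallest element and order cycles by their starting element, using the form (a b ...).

(a f d g b c h)(e i)

First write σ in disjoint cycles: (a h c b g d f)(e i).
The inverse reverses every cycle; in canonical form, σ⁻¹ = (a f d g b c h)(e i).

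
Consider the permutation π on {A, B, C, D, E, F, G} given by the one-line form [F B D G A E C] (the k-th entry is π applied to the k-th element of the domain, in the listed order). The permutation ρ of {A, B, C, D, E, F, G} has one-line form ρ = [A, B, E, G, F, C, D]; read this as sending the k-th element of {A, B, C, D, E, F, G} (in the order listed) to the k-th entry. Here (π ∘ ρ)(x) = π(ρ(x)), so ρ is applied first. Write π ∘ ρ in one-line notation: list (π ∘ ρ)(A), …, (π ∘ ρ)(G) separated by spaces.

For each element, apply ρ then π: A → A → F; B → B → B; C → E → A; D → G → C; E → F → E; F → C → D; G → D → G.
So π ∘ ρ in one-line form is F B A C E D G.

F B A C E D G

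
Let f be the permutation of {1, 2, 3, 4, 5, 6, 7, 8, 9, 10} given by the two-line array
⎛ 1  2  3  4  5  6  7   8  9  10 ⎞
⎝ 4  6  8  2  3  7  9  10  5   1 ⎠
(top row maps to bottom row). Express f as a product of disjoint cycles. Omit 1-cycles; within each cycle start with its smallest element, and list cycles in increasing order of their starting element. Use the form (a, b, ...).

(1, 4, 2, 6, 7, 9, 5, 3, 8, 10)

From 1: 1 → 4 → 2 → 6 → 7 → 9 → 5 → 3 → 8 → 10 → 1, closing the cycle (1, 4, 2, 6, 7, 9, 5, 3, 8, 10).
Continuing from each remaining unvisited element yields (1, 4, 2, 6, 7, 9, 5, 3, 8, 10).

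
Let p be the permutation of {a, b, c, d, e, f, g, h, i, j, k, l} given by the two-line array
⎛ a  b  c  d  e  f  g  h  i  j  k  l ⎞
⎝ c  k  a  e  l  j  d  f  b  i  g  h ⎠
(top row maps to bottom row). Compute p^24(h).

Tracing h → f → … returns to h after 10 steps, so h lies in a 10-cycle (b k g d e l h f j i).
Since the cycle has length 10, p^24 acts on it the same as p^4 (24 mod 10 = 4).
Stepping 4 places around the cycle: h → f → j → i → b.

b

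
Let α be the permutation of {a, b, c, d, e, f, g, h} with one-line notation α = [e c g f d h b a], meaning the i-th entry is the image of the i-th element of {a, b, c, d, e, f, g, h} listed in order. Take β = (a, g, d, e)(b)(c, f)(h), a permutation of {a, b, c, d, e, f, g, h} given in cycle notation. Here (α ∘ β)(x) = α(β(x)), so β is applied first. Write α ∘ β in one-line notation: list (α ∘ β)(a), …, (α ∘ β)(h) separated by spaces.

b c h d e g f a

Chase each element through β then α: a → g → b; b → b → c; c → f → h; d → e → d; e → a → e; f → c → g; g → d → f; h → h → a.
So α ∘ β in one-line form is b c h d e g f a.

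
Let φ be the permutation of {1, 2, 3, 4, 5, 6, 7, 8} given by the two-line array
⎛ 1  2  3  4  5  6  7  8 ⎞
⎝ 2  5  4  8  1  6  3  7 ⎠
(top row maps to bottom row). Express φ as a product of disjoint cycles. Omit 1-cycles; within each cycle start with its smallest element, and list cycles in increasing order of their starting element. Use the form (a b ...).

(1 2 5)(3 4 8 7)

From 1: 1 → 2 → 5 → 1, closing the cycle (1 2 5).
Repeating from the next unused element and collecting all non-trivial cycles gives (1 2 5)(3 4 8 7).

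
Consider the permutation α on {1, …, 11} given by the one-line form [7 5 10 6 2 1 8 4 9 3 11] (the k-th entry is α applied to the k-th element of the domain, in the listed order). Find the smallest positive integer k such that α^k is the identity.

The disjoint-cycle form of α has cycle lengths 5, 2, 2, 1, 1.
The order of α is the least common multiple of its cycle lengths: lcm(5, 2, 2) = 10.

10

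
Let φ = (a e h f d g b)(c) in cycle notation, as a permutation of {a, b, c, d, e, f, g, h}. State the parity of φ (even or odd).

even

The cycle lengths are 7, 1.
A cycle is odd iff its length is even; φ has 0 even-length cycles, so sgn(φ) = (−1)^0 and φ is even.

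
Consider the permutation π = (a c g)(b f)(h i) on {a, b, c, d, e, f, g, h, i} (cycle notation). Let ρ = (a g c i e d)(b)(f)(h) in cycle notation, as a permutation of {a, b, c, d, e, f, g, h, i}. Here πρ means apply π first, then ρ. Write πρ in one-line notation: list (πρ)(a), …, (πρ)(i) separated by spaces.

(πρ)(x) = ρ(π(x)). Computing each image: ρ(π(a)) = ρ(c) = i, ρ(π(b)) = ρ(f) = f, ρ(π(c)) = ρ(g) = c, ρ(π(d)) = ρ(d) = a, ρ(π(e)) = ρ(e) = d, ρ(π(f)) = ρ(b) = b, ρ(π(g)) = ρ(a) = g, ρ(π(h)) = ρ(i) = e, ρ(π(i)) = ρ(h) = h.
Hence πρ = [i f c a d b g e h].

i f c a d b g e h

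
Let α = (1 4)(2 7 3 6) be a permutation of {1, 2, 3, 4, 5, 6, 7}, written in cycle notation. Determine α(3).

Within (2 7 3 6), 3 ↦ 6.

6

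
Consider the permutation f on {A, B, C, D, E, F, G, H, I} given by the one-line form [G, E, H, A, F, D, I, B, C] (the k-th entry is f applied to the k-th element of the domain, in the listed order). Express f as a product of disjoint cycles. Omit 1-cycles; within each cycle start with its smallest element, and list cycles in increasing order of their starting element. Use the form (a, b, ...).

Iterating f from A gives A → G → I → C → H → B → E → F → D → A; that is the 9-cycle (A, G, I, C, H, B, E, F, D).
Repeating from the next unused element and collecting all non-trivial cycles gives (A, G, I, C, H, B, E, F, D).

(A, G, I, C, H, B, E, F, D)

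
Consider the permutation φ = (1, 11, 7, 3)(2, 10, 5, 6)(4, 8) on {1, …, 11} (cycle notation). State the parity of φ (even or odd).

odd

The cycle lengths are 4, 4, 2, 1.
A cycle of length ℓ contributes ℓ−1 transpositions, so φ is a product of 3 + 3 + 1 = 7 transpositions — odd.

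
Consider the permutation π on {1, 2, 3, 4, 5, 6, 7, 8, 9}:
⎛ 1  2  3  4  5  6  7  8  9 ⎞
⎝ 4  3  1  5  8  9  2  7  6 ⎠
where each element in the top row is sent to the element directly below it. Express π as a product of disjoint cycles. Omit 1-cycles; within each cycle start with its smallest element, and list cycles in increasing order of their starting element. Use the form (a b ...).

(1 4 5 8 7 2 3)(6 9)

Iterating π from 1 gives 1 → 4 → 5 → 8 → 7 → 2 → 3 → 1; that is the 7-cycle (1 4 5 8 7 2 3).
Continuing from each remaining unvisited element yields (1 4 5 8 7 2 3)(6 9).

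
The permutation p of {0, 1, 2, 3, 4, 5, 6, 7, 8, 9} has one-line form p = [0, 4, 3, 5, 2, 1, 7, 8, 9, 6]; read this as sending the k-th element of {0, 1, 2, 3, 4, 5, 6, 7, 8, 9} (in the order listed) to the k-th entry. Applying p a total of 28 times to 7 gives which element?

7

Tracing 7 → 8 → … returns to 7 after 4 steps, so 7 lies in a 4-cycle (6, 7, 8, 9).
On a 4-cycle, p^4 is the identity, so p^28 = p^0 there (28 ≡ 0 mod 4).
So p^28(7) = 7.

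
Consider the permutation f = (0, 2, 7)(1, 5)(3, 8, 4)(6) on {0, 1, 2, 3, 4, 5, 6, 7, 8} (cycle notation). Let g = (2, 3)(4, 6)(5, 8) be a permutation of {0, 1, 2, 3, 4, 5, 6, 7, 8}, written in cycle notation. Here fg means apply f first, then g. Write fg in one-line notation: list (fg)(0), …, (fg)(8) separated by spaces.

3 8 7 5 2 1 4 0 6

(fg)(x) = g(f(x)). Computing each image: g(f(0)) = g(2) = 3, g(f(1)) = g(5) = 8, g(f(2)) = g(7) = 7, g(f(3)) = g(8) = 5, g(f(4)) = g(3) = 2, g(f(5)) = g(1) = 1, g(f(6)) = g(6) = 4, g(f(7)) = g(0) = 0, g(f(8)) = g(4) = 6.
Hence fg = [3 8 7 5 2 1 4 0 6].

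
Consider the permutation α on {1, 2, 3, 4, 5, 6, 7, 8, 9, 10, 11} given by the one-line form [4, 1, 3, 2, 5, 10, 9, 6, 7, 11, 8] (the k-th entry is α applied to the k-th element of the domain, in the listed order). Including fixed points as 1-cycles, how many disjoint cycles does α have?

5

The cycle decomposition is (1, 4, 2)(3)(5)(6, 10, 11, 8)(7, 9), which has 5 cycles (counting 1-cycles).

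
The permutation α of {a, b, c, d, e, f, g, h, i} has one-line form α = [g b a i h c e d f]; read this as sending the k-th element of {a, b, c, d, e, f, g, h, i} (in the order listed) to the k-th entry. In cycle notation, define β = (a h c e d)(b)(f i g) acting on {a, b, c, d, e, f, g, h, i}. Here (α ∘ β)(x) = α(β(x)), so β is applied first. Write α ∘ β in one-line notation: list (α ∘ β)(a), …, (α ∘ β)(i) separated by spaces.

d b h g i f c a e

(α ∘ β)(x) = α(β(x)). Computing each image: α(β(a)) = α(h) = d, α(β(b)) = α(b) = b, α(β(c)) = α(e) = h, α(β(d)) = α(a) = g, α(β(e)) = α(d) = i, α(β(f)) = α(i) = f, α(β(g)) = α(f) = c, α(β(h)) = α(c) = a, α(β(i)) = α(g) = e.
Hence α ∘ β = [d b h g i f c a e].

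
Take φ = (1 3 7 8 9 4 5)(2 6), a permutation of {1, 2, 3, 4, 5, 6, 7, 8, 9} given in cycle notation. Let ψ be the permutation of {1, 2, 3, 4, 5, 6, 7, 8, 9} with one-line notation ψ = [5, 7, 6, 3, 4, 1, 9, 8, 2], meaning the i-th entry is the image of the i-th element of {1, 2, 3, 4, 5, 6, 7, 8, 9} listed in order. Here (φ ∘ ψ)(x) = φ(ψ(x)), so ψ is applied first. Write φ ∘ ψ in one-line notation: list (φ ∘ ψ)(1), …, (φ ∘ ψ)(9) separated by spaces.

For each element, apply ψ then φ: 1 → 5 → 1; 2 → 7 → 8; 3 → 6 → 2; 4 → 3 → 7; 5 → 4 → 5; 6 → 1 → 3; 7 → 9 → 4; 8 → 8 → 9; 9 → 2 → 6.
Collecting the images, φ ∘ ψ = [1 8 2 7 5 3 4 9 6].

1 8 2 7 5 3 4 9 6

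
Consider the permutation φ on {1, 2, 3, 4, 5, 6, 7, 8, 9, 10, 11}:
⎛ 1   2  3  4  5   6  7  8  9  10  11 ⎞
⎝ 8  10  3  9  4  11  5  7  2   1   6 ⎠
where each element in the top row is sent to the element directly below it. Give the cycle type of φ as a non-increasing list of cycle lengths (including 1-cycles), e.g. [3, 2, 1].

[8, 2, 1]

The disjoint cycles are (1, 8, 7, 5, 4, 9, 2, 10)(3)(6, 11), with lengths 8, 2, 1 in non-increasing order.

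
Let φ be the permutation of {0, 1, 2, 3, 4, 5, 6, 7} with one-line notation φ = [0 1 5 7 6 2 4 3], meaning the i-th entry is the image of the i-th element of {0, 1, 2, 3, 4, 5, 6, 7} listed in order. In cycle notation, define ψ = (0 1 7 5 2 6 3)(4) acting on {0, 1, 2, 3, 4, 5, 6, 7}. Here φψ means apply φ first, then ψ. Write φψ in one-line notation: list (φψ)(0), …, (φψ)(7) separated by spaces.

1 7 2 5 3 6 4 0

(φψ)(x) = ψ(φ(x)). Computing each image: ψ(φ(0)) = ψ(0) = 1, ψ(φ(1)) = ψ(1) = 7, ψ(φ(2)) = ψ(5) = 2, ψ(φ(3)) = ψ(7) = 5, ψ(φ(4)) = ψ(6) = 3, ψ(φ(5)) = ψ(2) = 6, ψ(φ(6)) = ψ(4) = 4, ψ(φ(7)) = ψ(3) = 0.
Hence φψ = [1 7 2 5 3 6 4 0].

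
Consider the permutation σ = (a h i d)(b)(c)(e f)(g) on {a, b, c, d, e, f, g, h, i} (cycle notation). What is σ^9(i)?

i lies in the 4-cycle (a h i d).
Powers repeat with period 4 on this cycle, and 9 mod 4 = 1, so σ^9(i) = σ^1(i).
Stepping 1 place around the cycle: i → d.

d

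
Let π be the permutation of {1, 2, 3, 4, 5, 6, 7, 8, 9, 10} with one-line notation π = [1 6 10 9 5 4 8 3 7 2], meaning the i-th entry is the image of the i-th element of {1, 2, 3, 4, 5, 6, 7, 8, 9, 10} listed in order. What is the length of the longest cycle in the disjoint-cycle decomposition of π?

Decomposing into disjoint cycles gives (2, 6, 4, 9, 7, 8, 3, 10); the longest has length 8.

8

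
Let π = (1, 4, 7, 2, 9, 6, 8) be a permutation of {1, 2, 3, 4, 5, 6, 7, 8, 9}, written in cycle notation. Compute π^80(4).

4 lies in the 7-cycle (1, 4, 7, 2, 9, 6, 8).
Since the cycle has length 7, π^80 acts on it the same as π^3 (80 mod 7 = 3).
Stepping 3 places around the cycle: 4 → 7 → 2 → 9.

9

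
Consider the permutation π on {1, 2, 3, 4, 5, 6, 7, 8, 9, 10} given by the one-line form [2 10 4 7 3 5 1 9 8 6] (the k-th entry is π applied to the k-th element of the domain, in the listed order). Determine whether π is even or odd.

In disjoint-cycle form the cycle lengths are 8, 2.
A cycle of length ℓ contributes ℓ−1 transpositions, so π is a product of 7 + 1 = 8 transpositions — even.

even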